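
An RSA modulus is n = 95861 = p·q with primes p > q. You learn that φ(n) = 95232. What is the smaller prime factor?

257

φ(n) = (p−1)(q−1) = n − (p+q) + 1, so p + q = 95861 − 95232 + 1 = 630.
p and q are the roots of t² − 630t + 95861 = 0.
Discriminant: 630² − 4·95861 = 396900 − 383444 = 13456; √13456 = 116.
q = (630 − 116)/2 = 257, p = (630 + 116)/2 = 373.
Check: 257 · 373 = 95861.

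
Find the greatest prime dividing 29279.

29279 = 19 · 1541
1541 = 23 · 67
67 is prime.
So 29279 = 19 · 23 · 67; the largest prime factor is 67.

67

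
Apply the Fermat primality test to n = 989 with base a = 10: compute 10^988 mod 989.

440

10^1 ≡ 10 (mod 989)
10^2 ≡ 10^2 = 100 ≡ 100 (mod 989)
10^4 ≡ 100^2 = 10000 ≡ 110 (mod 989)
10^8 ≡ 110^2 = 12100 ≡ 232 (mod 989)
10^16 ≡ 232^2 = 53824 ≡ 418 (mod 989)
10^32 ≡ 418^2 = 174724 ≡ 660 (mod 989)
10^64 ≡ 660^2 = 435600 ≡ 440 (mod 989)
10^128 ≡ 440^2 = 193600 ≡ 745 (mod 989)
10^256 ≡ 745^2 = 555025 ≡ 196 (mod 989)
10^512 ≡ 196^2 = 38416 ≡ 834 (mod 989)
988 = 512 + 256 + 128 + 64 + 16 + 8 + 4 in binary powers of 2.
So 10^988 ≡ 834 · 196 · 745 · 440 · 418 · 232 · 110 ≡ 440 (mod 989).
Since 440 ≠ 1, base 10 is a Fermat witness: 989 is composite.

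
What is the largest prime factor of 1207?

1207 = 17 · 71
71 is prime.
So 1207 = 17 · 71; the largest prime factor is 71.

71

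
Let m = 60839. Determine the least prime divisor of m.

60839 is odd.
Digit sum 26, not divisible by 3.
Ends in 9: not divisible by 5.
7: 60839 = 7·8691 + 2
11: 60839 = 11·5530 + 9
13: 60839 = 13·4679 + 12
17: 60839 = 17·3578 + 13
19: 60839 = 19·3202 + 1
23: 60839 = 23·2645 + 4
29: 60839 = 29·2097 + 26
31: 60839 = 31·1962 + 17
37: 60839 = 37·1644 + 11
41: 60839 = 41·1483 + 36
43: 60839 = 43·1414 + 37
47: 60839 = 47·1294 + 21
53: 60839 = 53·1147 + 48
59: 60839 = 59·1031 + 10
61: 60839 = 61·997 + 22
67: 60839 = 67·908 + 3
71: 60839 = 71·856 + 63
73: 60839 = 73·833 + 30
79: 60839 = 79·770 + 9
83: 60839 = 83·733

83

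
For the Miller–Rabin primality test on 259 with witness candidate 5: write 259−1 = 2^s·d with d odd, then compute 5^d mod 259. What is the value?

97

259 − 1 = 258 = 2^1 · 129, so d = 129.
5^1 ≡ 5 (mod 259)
5^2 ≡ 5^2 = 25 ≡ 25 (mod 259)
5^4 ≡ 25^2 = 625 ≡ 107 (mod 259)
5^8 ≡ 107^2 = 11449 ≡ 53 (mod 259)
5^16 ≡ 53^2 = 2809 ≡ 219 (mod 259)
5^32 ≡ 219^2 = 47961 ≡ 46 (mod 259)
5^64 ≡ 46^2 = 2116 ≡ 44 (mod 259)
5^128 ≡ 44^2 = 1936 ≡ 123 (mod 259)
129 = 128 + 1 in binary powers of 2.
So 5^129 ≡ 123 · 5 ≡ 97 (mod 259).
Squaring chain: 97; never reaches −1, so base 5 is a Miller–Rabin witness that 259 is composite.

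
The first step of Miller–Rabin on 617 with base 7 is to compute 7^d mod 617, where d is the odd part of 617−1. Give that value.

423

617 − 1 = 616 = 2^3 · 77, so d = 77.
7^1 ≡ 7 (mod 617)
7^2 ≡ 7^2 = 49 ≡ 49 (mod 617)
7^4 ≡ 49^2 = 2401 ≡ 550 (mod 617)
7^8 ≡ 550^2 = 302500 ≡ 170 (mod 617)
7^16 ≡ 170^2 = 28900 ≡ 518 (mod 617)
7^32 ≡ 518^2 = 268324 ≡ 546 (mod 617)
7^64 ≡ 546^2 = 298116 ≡ 105 (mod 617)
77 = 64 + 8 + 4 + 1 in binary powers of 2.
So 7^77 ≡ 105 · 170 · 550 · 7 ≡ 423 (mod 617).
Squaring chain: 423 → 616 → 1; reaches −1, so base 7 does not prove 617 composite.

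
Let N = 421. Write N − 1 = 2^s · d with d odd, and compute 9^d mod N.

421 − 1 = 420 = 2^2 · 105, so d = 105.
9^1 ≡ 9 (mod 421)
9^2 ≡ 9^2 = 81 ≡ 81 (mod 421)
9^4 ≡ 81^2 = 6561 ≡ 246 (mod 421)
9^8 ≡ 246^2 = 60516 ≡ 313 (mod 421)
9^16 ≡ 313^2 = 97969 ≡ 297 (mod 421)
9^32 ≡ 297^2 = 88209 ≡ 220 (mod 421)
9^64 ≡ 220^2 = 48400 ≡ 406 (mod 421)
105 = 64 + 32 + 8 + 1 in binary powers of 2.
So 9^105 ≡ 406 · 220 · 313 · 9 ≡ 1 (mod 421).
Since 9^d ≡ 1 (mod 421), base 9 does not prove 421 composite.

1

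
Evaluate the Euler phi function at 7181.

6972

Factor: 7181 = 43 · 167.
φ(7181) = (43−1) · (167−1) = 42 · 166 = 6972.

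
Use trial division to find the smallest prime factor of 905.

905 is odd.
Digit sum 14, not divisible by 3.
Ends in 5: divisible by 5.

5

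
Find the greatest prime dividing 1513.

89

1513 = 17 · 89
89 is prime.
So 1513 = 17 · 89; the largest prime factor is 89.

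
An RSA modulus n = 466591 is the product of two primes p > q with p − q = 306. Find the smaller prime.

547

Since p = q + 306, we have 466591 = q(q + 306), so q² + 306q − 466591 = 0.
Discriminant: 306² + 4·466591 = 93636 + 1866364 = 1960000; √1960000 = 1400.
q = (−306 + 1400)/2 = 547, and p = q + 306 = 853.
Check: 547 · 853 = 466591.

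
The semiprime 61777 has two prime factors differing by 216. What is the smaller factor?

Since p = q + 216, we have 61777 = q(q + 216), so q² + 216q − 61777 = 0.
Discriminant: 216² + 4·61777 = 46656 + 247108 = 293764; √293764 = 542.
q = (−216 + 542)/2 = 163, and p = q + 216 = 379.
Check: 163 · 379 = 61777.

163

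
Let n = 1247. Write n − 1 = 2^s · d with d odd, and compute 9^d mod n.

608

1247 − 1 = 1246 = 2^1 · 623, so d = 623.
9^1 ≡ 9 (mod 1247)
9^2 ≡ 9^2 = 81 ≡ 81 (mod 1247)
9^4 ≡ 81^2 = 6561 ≡ 326 (mod 1247)
9^8 ≡ 326^2 = 106276 ≡ 281 (mod 1247)
9^16 ≡ 281^2 = 78961 ≡ 400 (mod 1247)
9^32 ≡ 400^2 = 160000 ≡ 384 (mod 1247)
9^64 ≡ 384^2 = 147456 ≡ 310 (mod 1247)
9^128 ≡ 310^2 = 96100 ≡ 81 (mod 1247)
9^256 ≡ 81^2 = 6561 ≡ 326 (mod 1247)
9^512 ≡ 326^2 = 106276 ≡ 281 (mod 1247)
623 = 512 + 64 + 32 + 8 + 4 + 2 + 1 in binary powers of 2.
So 9^623 ≡ 281 · 310 · 384 · 281 · 326 · 81 · 9 ≡ 608 (mod 1247).
Squaring chain: 608; never reaches −1, so base 9 is a Miller–Rabin witness that 1247 is composite.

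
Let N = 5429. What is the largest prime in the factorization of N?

5429 = 61 · 89
89 is prime.
So 5429 = 61 · 89; the largest prime factor is 89.

89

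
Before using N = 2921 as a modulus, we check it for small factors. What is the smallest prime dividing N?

23

2921 is odd.
Digit sum 14, not divisible by 3.
Ends in 1: not divisible by 5.
7: 2921 = 7·417 + 2
11: 2921 = 11·265 + 6
13: 2921 = 13·224 + 9
17: 2921 = 17·171 + 14
19: 2921 = 19·153 + 14
23: 2921 = 23·127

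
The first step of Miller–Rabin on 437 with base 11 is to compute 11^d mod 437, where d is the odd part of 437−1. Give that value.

437 − 1 = 436 = 2^2 · 109, so d = 109.
11^1 ≡ 11 (mod 437)
11^2 ≡ 11^2 = 121 ≡ 121 (mod 437)
11^4 ≡ 121^2 = 14641 ≡ 220 (mod 437)
11^8 ≡ 220^2 = 48400 ≡ 330 (mod 437)
11^16 ≡ 330^2 = 108900 ≡ 87 (mod 437)
11^32 ≡ 87^2 = 7569 ≡ 140 (mod 437)
11^64 ≡ 140^2 = 19600 ≡ 372 (mod 437)
109 = 64 + 32 + 8 + 4 + 1 in binary powers of 2.
So 11^109 ≡ 372 · 140 · 330 · 220 · 11 ≡ 182 (mod 437).
Squaring chain: 182 → 349; never reaches −1, so base 11 is a Miller–Rabin witness that 437 is composite.

182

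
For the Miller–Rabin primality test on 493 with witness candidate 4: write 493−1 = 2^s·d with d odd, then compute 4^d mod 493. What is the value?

493 − 1 = 492 = 2^2 · 123, so d = 123.
4^1 ≡ 4 (mod 493)
4^2 ≡ 4^2 = 16 ≡ 16 (mod 493)
4^4 ≡ 16^2 = 256 ≡ 256 (mod 493)
4^8 ≡ 256^2 = 65536 ≡ 460 (mod 493)
4^16 ≡ 460^2 = 211600 ≡ 103 (mod 493)
4^32 ≡ 103^2 = 10609 ≡ 256 (mod 493)
4^64 ≡ 256^2 = 65536 ≡ 460 (mod 493)
123 = 64 + 32 + 16 + 8 + 2 + 1 in binary powers of 2.
So 4^123 ≡ 460 · 256 · 103 · 460 · 16 · 4 ≡ 353 (mod 493).
Squaring chain: 353 → 373; never reaches −1, so base 4 is a Miller–Rabin witness that 493 is composite.

353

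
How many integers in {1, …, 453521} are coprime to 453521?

Factor: 453521 = 43 · 53 · 199.
φ(453521) = (43−1) · (53−1) · (199−1) = 42 · 52 · 198 = 432432.

432432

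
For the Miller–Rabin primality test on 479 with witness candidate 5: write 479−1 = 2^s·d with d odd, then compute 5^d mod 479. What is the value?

1

479 − 1 = 478 = 2^1 · 239, so d = 239.
5^1 ≡ 5 (mod 479)
5^2 ≡ 5^2 = 25 ≡ 25 (mod 479)
5^4 ≡ 25^2 = 625 ≡ 146 (mod 479)
5^8 ≡ 146^2 = 21316 ≡ 240 (mod 479)
5^16 ≡ 240^2 = 57600 ≡ 120 (mod 479)
5^32 ≡ 120^2 = 14400 ≡ 30 (mod 479)
5^64 ≡ 30^2 = 900 ≡ 421 (mod 479)
5^128 ≡ 421^2 = 177241 ≡ 11 (mod 479)
239 = 128 + 64 + 32 + 8 + 4 + 2 + 1 in binary powers of 2.
So 5^239 ≡ 11 · 421 · 30 · 240 · 146 · 25 · 5 ≡ 1 (mod 479).
Since 5^d ≡ 1 (mod 479), base 5 does not prove 479 composite.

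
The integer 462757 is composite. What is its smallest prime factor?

462757 is odd.
Digit sum 31, not divisible by 3.
Ends in 7: not divisible by 5.
7: 462757 = 7·66108 + 1
11: 462757 = 11·42068 + 9
13: 462757 = 13·35596 + 9
17: 462757 = 17·27221

17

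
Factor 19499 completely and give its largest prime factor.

19499 = 17 · 1147
1147 = 31 · 37
37 is prime.
So 19499 = 17 · 31 · 37; the largest prime factor is 37.

37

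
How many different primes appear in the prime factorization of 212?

212 = 2^2 · 53
212 = 2^2 · 53, which has 2 distinct prime factors.

2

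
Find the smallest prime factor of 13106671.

71

13106671 is odd.
Digit sum 25, not divisible by 3.
Ends in 1: not divisible by 5.
7: 13106671 = 7·1872381 + 4
11: 13106671 = 11·1191515 + 6
13: 13106671 = 13·1008205 + 6
17: 13106671 = 17·770980 + 11
19: 13106671 = 19·689824 + 15
23: 13106671 = 23·569855 + 6
29: 13106671 = 29·451954 + 5
31: 13106671 = 31·422795 + 26
37: 13106671 = 37·354234 + 13
41: 13106671 = 41·319674 + 37
43: 13106671 = 43·304806 + 13
47: 13106671 = 47·278865 + 16
53: 13106671 = 53·247295 + 36
59: 13106671 = 59·222146 + 57
61: 13106671 = 61·214863 + 28
67: 13106671 = 67·195621 + 64
71: 13106671 = 71·184601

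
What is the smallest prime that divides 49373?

97

49373 is odd.
Digit sum 26, not divisible by 3.
Ends in 3: not divisible by 5.
7: 49373 = 7·7053 + 2
11: 49373 = 11·4488 + 5
13: 49373 = 13·3797 + 12
17: 49373 = 17·2904 + 5
19: 49373 = 19·2598 + 11
23: 49373 = 23·2146 + 15
29: 49373 = 29·1702 + 15
31: 49373 = 31·1592 + 21
37: 49373 = 37·1334 + 15
41: 49373 = 41·1204 + 9
43: 49373 = 43·1148 + 9
47: 49373 = 47·1050 + 23
53: 49373 = 53·931 + 30
59: 49373 = 59·836 + 49
61: 49373 = 61·809 + 24
67: 49373 = 67·736 + 61
71: 49373 = 71·695 + 28
73: 49373 = 73·676 + 25
79: 49373 = 79·624 + 77
83: 49373 = 83·594 + 71
89: 49373 = 89·554 + 67
97: 49373 = 97·509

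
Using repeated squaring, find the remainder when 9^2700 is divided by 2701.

9^1 ≡ 9 (mod 2701)
9^2 ≡ 9^2 = 81 ≡ 81 (mod 2701)
9^4 ≡ 81^2 = 6561 ≡ 1159 (mod 2701)
9^8 ≡ 1159^2 = 1343281 ≡ 884 (mod 2701)
9^16 ≡ 884^2 = 781456 ≡ 867 (mod 2701)
9^32 ≡ 867^2 = 751689 ≡ 811 (mod 2701)
9^64 ≡ 811^2 = 657721 ≡ 1378 (mod 2701)
9^128 ≡ 1378^2 = 1898884 ≡ 81 (mod 2701)
9^256 ≡ 81^2 = 6561 ≡ 1159 (mod 2701)
9^512 ≡ 1159^2 = 1343281 ≡ 884 (mod 2701)
9^1024 ≡ 884^2 = 781456 ≡ 867 (mod 2701)
9^2048 ≡ 867^2 = 751689 ≡ 811 (mod 2701)
2700 = 2048 + 512 + 128 + 8 + 4 in binary powers of 2.
So 9^2700 ≡ 811 · 884 · 81 · 884 · 1159 ≡ 1 (mod 2701).
Since the result is 1, base 9 gives no evidence that 2701 is composite.

1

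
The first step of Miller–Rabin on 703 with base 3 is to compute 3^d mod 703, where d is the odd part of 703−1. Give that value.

702

703 − 1 = 702 = 2^1 · 351, so d = 351.
3^1 ≡ 3 (mod 703)
3^2 ≡ 3^2 = 9 ≡ 9 (mod 703)
3^4 ≡ 9^2 = 81 ≡ 81 (mod 703)
3^8 ≡ 81^2 = 6561 ≡ 234 (mod 703)
3^16 ≡ 234^2 = 54756 ≡ 625 (mod 703)
3^32 ≡ 625^2 = 390625 ≡ 460 (mod 703)
3^64 ≡ 460^2 = 211600 ≡ 700 (mod 703)
3^128 ≡ 700^2 = 490000 ≡ 9 (mod 703)
3^256 ≡ 9^2 = 81 ≡ 81 (mod 703)
351 = 256 + 64 + 16 + 8 + 4 + 2 + 1 in binary powers of 2.
So 3^351 ≡ 81 · 700 · 625 · 234 · 81 · 9 · 3 ≡ 702 (mod 703).
Since 3^d ≡ 702 (mod 703), base 3 does not prove 703 composite.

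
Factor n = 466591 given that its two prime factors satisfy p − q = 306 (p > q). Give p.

853

Since p = q + 306, we have 466591 = q(q + 306), so q² + 306q − 466591 = 0.
Discriminant: 306² + 4·466591 = 93636 + 1866364 = 1960000; √1960000 = 1400.
q = (−306 + 1400)/2 = 547, and p = q + 306 = 853.
Check: 547 · 853 = 466591.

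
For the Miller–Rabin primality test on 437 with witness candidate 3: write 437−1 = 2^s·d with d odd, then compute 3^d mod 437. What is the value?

307

437 − 1 = 436 = 2^2 · 109, so d = 109.
3^1 ≡ 3 (mod 437)
3^2 ≡ 3^2 = 9 ≡ 9 (mod 437)
3^4 ≡ 9^2 = 81 ≡ 81 (mod 437)
3^8 ≡ 81^2 = 6561 ≡ 6 (mod 437)
3^16 ≡ 6^2 = 36 ≡ 36 (mod 437)
3^32 ≡ 36^2 = 1296 ≡ 422 (mod 437)
3^64 ≡ 422^2 = 178084 ≡ 225 (mod 437)
109 = 64 + 32 + 8 + 4 + 1 in binary powers of 2.
So 3^109 ≡ 225 · 422 · 6 · 81 · 3 ≡ 307 (mod 437).
Squaring chain: 307 → 294; never reaches −1, so base 3 is a Miller–Rabin witness that 437 is composite.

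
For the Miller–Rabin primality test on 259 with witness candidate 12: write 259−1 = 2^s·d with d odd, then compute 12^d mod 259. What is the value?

174

259 − 1 = 258 = 2^1 · 129, so d = 129.
12^1 ≡ 12 (mod 259)
12^2 ≡ 12^2 = 144 ≡ 144 (mod 259)
12^4 ≡ 144^2 = 20736 ≡ 16 (mod 259)
12^8 ≡ 16^2 = 256 ≡ 256 (mod 259)
12^16 ≡ 256^2 = 65536 ≡ 9 (mod 259)
12^32 ≡ 9^2 = 81 ≡ 81 (mod 259)
12^64 ≡ 81^2 = 6561 ≡ 86 (mod 259)
12^128 ≡ 86^2 = 7396 ≡ 144 (mod 259)
129 = 128 + 1 in binary powers of 2.
So 12^129 ≡ 144 · 12 ≡ 174 (mod 259).
Squaring chain: 174; never reaches −1, so base 12 is a Miller–Rabin witness that 259 is composite.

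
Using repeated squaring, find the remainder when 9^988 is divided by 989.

439

9^1 ≡ 9 (mod 989)
9^2 ≡ 9^2 = 81 ≡ 81 (mod 989)
9^4 ≡ 81^2 = 6561 ≡ 627 (mod 989)
9^8 ≡ 627^2 = 393129 ≡ 496 (mod 989)
9^16 ≡ 496^2 = 246016 ≡ 744 (mod 989)
9^32 ≡ 744^2 = 553536 ≡ 685 (mod 989)
9^64 ≡ 685^2 = 469225 ≡ 439 (mod 989)
9^128 ≡ 439^2 = 192721 ≡ 855 (mod 989)
9^256 ≡ 855^2 = 731025 ≡ 154 (mod 989)
9^512 ≡ 154^2 = 23716 ≡ 969 (mod 989)
988 = 512 + 256 + 128 + 64 + 16 + 8 + 4 in binary powers of 2.
So 9^988 ≡ 969 · 154 · 855 · 439 · 744 · 496 · 627 ≡ 439 (mod 989).
Since 439 ≠ 1, base 9 is a Fermat witness: 989 is composite.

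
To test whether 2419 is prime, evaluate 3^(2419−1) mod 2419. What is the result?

3^1 ≡ 3 (mod 2419)
3^2 ≡ 3^2 = 9 ≡ 9 (mod 2419)
3^4 ≡ 9^2 = 81 ≡ 81 (mod 2419)
3^8 ≡ 81^2 = 6561 ≡ 1723 (mod 2419)
3^16 ≡ 1723^2 = 2968729 ≡ 616 (mod 2419)
3^32 ≡ 616^2 = 379456 ≡ 2092 (mod 2419)
3^64 ≡ 2092^2 = 4376464 ≡ 493 (mod 2419)
3^128 ≡ 493^2 = 243049 ≡ 1149 (mod 2419)
3^256 ≡ 1149^2 = 1320201 ≡ 1846 (mod 2419)
3^512 ≡ 1846^2 = 3407716 ≡ 1764 (mod 2419)
3^1024 ≡ 1764^2 = 3111696 ≡ 862 (mod 2419)
3^2048 ≡ 862^2 = 743044 ≡ 411 (mod 2419)
2418 = 2048 + 256 + 64 + 32 + 16 + 2 in binary powers of 2.
So 3^2418 ≡ 411 · 1846 · 493 · 2092 · 616 · 9 ≡ 501 (mod 2419).
Since 501 ≠ 1, base 3 is a Fermat witness: 2419 is composite.

501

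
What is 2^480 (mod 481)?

2^1 ≡ 2 (mod 481)
2^2 ≡ 2^2 = 4 ≡ 4 (mod 481)
2^4 ≡ 4^2 = 16 ≡ 16 (mod 481)
2^8 ≡ 16^2 = 256 ≡ 256 (mod 481)
2^16 ≡ 256^2 = 65536 ≡ 120 (mod 481)
2^32 ≡ 120^2 = 14400 ≡ 451 (mod 481)
2^64 ≡ 451^2 = 203401 ≡ 419 (mod 481)
2^128 ≡ 419^2 = 175561 ≡ 477 (mod 481)
2^256 ≡ 477^2 = 227529 ≡ 16 (mod 481)
480 = 256 + 128 + 64 + 32 in binary powers of 2.
So 2^480 ≡ 16 · 477 · 419 · 451 ≡ 248 (mod 481).
Since 248 ≠ 1, base 2 is a Fermat witness: 481 is composite.

248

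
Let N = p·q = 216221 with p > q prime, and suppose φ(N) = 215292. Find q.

463

φ(n) = (p−1)(q−1) = n − (p+q) + 1, so p + q = 216221 − 215292 + 1 = 930.
p and q are the roots of t² − 930t + 216221 = 0.
Discriminant: 930² − 4·216221 = 864900 − 864884 = 16; √16 = 4.
q = (930 − 4)/2 = 463, p = (930 + 4)/2 = 467.
Check: 463 · 467 = 216221.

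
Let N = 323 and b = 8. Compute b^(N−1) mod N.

8^1 ≡ 8 (mod 323)
8^2 ≡ 8^2 = 64 ≡ 64 (mod 323)
8^4 ≡ 64^2 = 4096 ≡ 220 (mod 323)
8^8 ≡ 220^2 = 48400 ≡ 273 (mod 323)
8^16 ≡ 273^2 = 74529 ≡ 239 (mod 323)
8^32 ≡ 239^2 = 57121 ≡ 273 (mod 323)
8^64 ≡ 273^2 = 74529 ≡ 239 (mod 323)
8^128 ≡ 239^2 = 57121 ≡ 273 (mod 323)
8^256 ≡ 273^2 = 74529 ≡ 239 (mod 323)
322 = 256 + 64 + 2 in binary powers of 2.
So 8^322 ≡ 239 · 239 · 64 ≡ 30 (mod 323).
Since 30 ≠ 1, base 8 is a Fermat witness: 323 is composite.

30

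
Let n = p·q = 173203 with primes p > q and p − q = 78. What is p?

Since p = q + 78, we have 173203 = q(q + 78), so q² + 78q − 173203 = 0.
Discriminant: 78² + 4·173203 = 6084 + 692812 = 698896; √698896 = 836.
q = (−78 + 836)/2 = 379, and p = q + 78 = 457.
Check: 379 · 457 = 173203.

457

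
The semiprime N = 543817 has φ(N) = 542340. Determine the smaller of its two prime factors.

691

φ(n) = (p−1)(q−1) = n − (p+q) + 1, so p + q = 543817 − 542340 + 1 = 1478.
p and q are the roots of t² − 1478t + 543817 = 0.
Discriminant: 1478² − 4·543817 = 2184484 − 2175268 = 9216; √9216 = 96.
q = (1478 − 96)/2 = 691, p = (1478 + 96)/2 = 787.
Check: 691 · 787 = 543817.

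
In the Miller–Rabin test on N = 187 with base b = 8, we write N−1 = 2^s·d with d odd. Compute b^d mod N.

187 − 1 = 186 = 2^1 · 93, so d = 93.
8^1 ≡ 8 (mod 187)
8^2 ≡ 8^2 = 64 ≡ 64 (mod 187)
8^4 ≡ 64^2 = 4096 ≡ 169 (mod 187)
8^8 ≡ 169^2 = 28561 ≡ 137 (mod 187)
8^16 ≡ 137^2 = 18769 ≡ 69 (mod 187)
8^32 ≡ 69^2 = 4761 ≡ 86 (mod 187)
8^64 ≡ 86^2 = 7396 ≡ 103 (mod 187)
93 = 64 + 16 + 8 + 4 + 1 in binary powers of 2.
So 8^93 ≡ 103 · 69 · 137 · 169 · 8 ≡ 94 (mod 187).
Squaring chain: 94; never reaches −1, so base 8 is a Miller–Rabin witness that 187 is composite.

94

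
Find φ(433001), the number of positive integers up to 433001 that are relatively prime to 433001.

Factor: 433001 = 41 · 59 · 179.
φ(433001) = (41−1) · (59−1) · (179−1) = 40 · 58 · 178 = 412960.

412960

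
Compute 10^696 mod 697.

543

10^1 ≡ 10 (mod 697)
10^2 ≡ 10^2 = 100 ≡ 100 (mod 697)
10^4 ≡ 100^2 = 10000 ≡ 242 (mod 697)
10^8 ≡ 242^2 = 58564 ≡ 16 (mod 697)
10^16 ≡ 16^2 = 256 ≡ 256 (mod 697)
10^32 ≡ 256^2 = 65536 ≡ 18 (mod 697)
10^64 ≡ 18^2 = 324 ≡ 324 (mod 697)
10^128 ≡ 324^2 = 104976 ≡ 426 (mod 697)
10^256 ≡ 426^2 = 181476 ≡ 256 (mod 697)
10^512 ≡ 256^2 = 65536 ≡ 18 (mod 697)
696 = 512 + 128 + 32 + 16 + 8 in binary powers of 2.
So 10^696 ≡ 18 · 426 · 18 · 256 · 16 ≡ 543 (mod 697).
Since 543 ≠ 1, base 10 is a Fermat witness: 697 is composite.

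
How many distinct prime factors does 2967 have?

2967 = 3 · 989
989 = 23 · 43
2967 = 3 · 23 · 43, which has 3 distinct prime factors.

3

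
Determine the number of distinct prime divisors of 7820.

4

7820 = 2^2 · 1955
1955 = 5 · 391
391 = 17 · 23
7820 = 2^2 · 5 · 17 · 23, which has 4 distinct prime factors.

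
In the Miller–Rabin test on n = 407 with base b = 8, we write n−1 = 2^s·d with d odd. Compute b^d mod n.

347

407 − 1 = 406 = 2^1 · 203, so d = 203.
8^1 ≡ 8 (mod 407)
8^2 ≡ 8^2 = 64 ≡ 64 (mod 407)
8^4 ≡ 64^2 = 4096 ≡ 26 (mod 407)
8^8 ≡ 26^2 = 676 ≡ 269 (mod 407)
8^16 ≡ 269^2 = 72361 ≡ 322 (mod 407)
8^32 ≡ 322^2 = 103684 ≡ 306 (mod 407)
8^64 ≡ 306^2 = 93636 ≡ 26 (mod 407)
8^128 ≡ 26^2 = 676 ≡ 269 (mod 407)
203 = 128 + 64 + 8 + 2 + 1 in binary powers of 2.
So 8^203 ≡ 269 · 26 · 269 · 64 · 8 ≡ 347 (mod 407).
Squaring chain: 347; never reaches −1, so base 8 is a Miller–Rabin witness that 407 is composite.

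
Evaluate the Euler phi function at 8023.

7840

Factor: 8023 = 71 · 113.
φ(8023) = (71−1) · (113−1) = 70 · 112 = 7840.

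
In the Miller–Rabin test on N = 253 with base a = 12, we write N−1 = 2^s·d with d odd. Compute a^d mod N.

100

253 − 1 = 252 = 2^2 · 63, so d = 63.
12^1 ≡ 12 (mod 253)
12^2 ≡ 12^2 = 144 ≡ 144 (mod 253)
12^4 ≡ 144^2 = 20736 ≡ 243 (mod 253)
12^8 ≡ 243^2 = 59049 ≡ 100 (mod 253)
12^16 ≡ 100^2 = 10000 ≡ 133 (mod 253)
12^32 ≡ 133^2 = 17689 ≡ 232 (mod 253)
63 = 32 + 16 + 8 + 4 + 2 + 1 in binary powers of 2.
So 12^63 ≡ 232 · 133 · 100 · 243 · 144 · 12 ≡ 100 (mod 253).
Squaring chain: 100 → 133; never reaches −1, so base 12 is a Miller–Rabin witness that 253 is composite.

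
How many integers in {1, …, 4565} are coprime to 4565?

Factor: 4565 = 5 · 11 · 83.
φ(4565) = (5−1) · (11−1) · (83−1) = 4 · 10 · 82 = 3280.

3280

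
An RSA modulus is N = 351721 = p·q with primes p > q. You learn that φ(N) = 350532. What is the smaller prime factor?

φ(n) = (p−1)(q−1) = n − (p+q) + 1, so p + q = 351721 − 350532 + 1 = 1190.
p and q are the roots of t² − 1190t + 351721 = 0.
Discriminant: 1190² − 4·351721 = 1416100 − 1406884 = 9216; √9216 = 96.
q = (1190 − 96)/2 = 547, p = (1190 + 96)/2 = 643.
Check: 547 · 643 = 351721.

547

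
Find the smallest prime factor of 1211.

1211 is odd.
Digit sum 5, not divisible by 3.
Ends in 1: not divisible by 5.
7: 1211 = 7·173

7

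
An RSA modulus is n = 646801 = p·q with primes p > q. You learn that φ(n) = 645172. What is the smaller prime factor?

683

φ(n) = (p−1)(q−1) = n − (p+q) + 1, so p + q = 646801 − 645172 + 1 = 1630.
p and q are the roots of t² − 1630t + 646801 = 0.
Discriminant: 1630² − 4·646801 = 2656900 − 2587204 = 69696; √69696 = 264.
q = (1630 − 264)/2 = 683, p = (1630 + 264)/2 = 947.
Check: 683 · 947 = 646801.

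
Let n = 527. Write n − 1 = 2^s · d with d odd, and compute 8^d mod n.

527 − 1 = 526 = 2^1 · 263, so d = 263.
8^1 ≡ 8 (mod 527)
8^2 ≡ 8^2 = 64 ≡ 64 (mod 527)
8^4 ≡ 64^2 = 4096 ≡ 407 (mod 527)
8^8 ≡ 407^2 = 165649 ≡ 171 (mod 527)
8^16 ≡ 171^2 = 29241 ≡ 256 (mod 527)
8^32 ≡ 256^2 = 65536 ≡ 188 (mod 527)
8^64 ≡ 188^2 = 35344 ≡ 35 (mod 527)
8^128 ≡ 35^2 = 1225 ≡ 171 (mod 527)
8^256 ≡ 171^2 = 29241 ≡ 256 (mod 527)
263 = 256 + 4 + 2 + 1 in binary powers of 2.
So 8^263 ≡ 256 · 407 · 64 · 8 ≡ 202 (mod 527).
Squaring chain: 202; never reaches −1, so base 8 is a Miller–Rabin witness that 527 is composite.

202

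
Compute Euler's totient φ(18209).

Factor: 18209 = 131 · 139.
φ(18209) = (131−1) · (139−1) = 130 · 138 = 17940.

17940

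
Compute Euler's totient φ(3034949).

2970000

Factor: 3034949 = 101 · 151 · 199.
φ(3034949) = (101−1) · (151−1) · (199−1) = 100 · 150 · 198 = 2970000.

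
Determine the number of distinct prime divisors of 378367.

378367 = 11^2 · 3127
3127 = 53 · 59
378367 = 11^2 · 53 · 59, which has 3 distinct prime factors.

3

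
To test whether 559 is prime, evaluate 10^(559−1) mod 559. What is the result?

10^1 ≡ 10 (mod 559)
10^2 ≡ 10^2 = 100 ≡ 100 (mod 559)
10^4 ≡ 100^2 = 10000 ≡ 497 (mod 559)
10^8 ≡ 497^2 = 247009 ≡ 490 (mod 559)
10^16 ≡ 490^2 = 240100 ≡ 289 (mod 559)
10^32 ≡ 289^2 = 83521 ≡ 230 (mod 559)
10^64 ≡ 230^2 = 52900 ≡ 354 (mod 559)
10^128 ≡ 354^2 = 125316 ≡ 100 (mod 559)
10^256 ≡ 100^2 = 10000 ≡ 497 (mod 559)
10^512 ≡ 497^2 = 247009 ≡ 490 (mod 559)
558 = 512 + 32 + 8 + 4 + 2 in binary powers of 2.
So 10^558 ≡ 490 · 230 · 490 · 497 · 100 ≡ 365 (mod 559).
Since 365 ≠ 1, base 10 is a Fermat witness: 559 is composite.

365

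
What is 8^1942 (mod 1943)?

8^1 ≡ 8 (mod 1943)
8^2 ≡ 8^2 = 64 ≡ 64 (mod 1943)
8^4 ≡ 64^2 = 4096 ≡ 210 (mod 1943)
8^8 ≡ 210^2 = 44100 ≡ 1354 (mod 1943)
8^16 ≡ 1354^2 = 1833316 ≡ 1067 (mod 1943)
8^32 ≡ 1067^2 = 1138489 ≡ 1834 (mod 1943)
8^64 ≡ 1834^2 = 3363556 ≡ 223 (mod 1943)
8^128 ≡ 223^2 = 49729 ≡ 1154 (mod 1943)
8^256 ≡ 1154^2 = 1331716 ≡ 761 (mod 1943)
8^512 ≡ 761^2 = 579121 ≡ 107 (mod 1943)
8^1024 ≡ 107^2 = 11449 ≡ 1734 (mod 1943)
1942 = 1024 + 512 + 256 + 128 + 16 + 4 + 2 in binary powers of 2.
So 8^1942 ≡ 1734 · 107 · 761 · 1154 · 1067 · 210 · 64 ≡ 1715 (mod 1943).
Since 1715 ≠ 1, base 8 is a Fermat witness: 1943 is composite.

1715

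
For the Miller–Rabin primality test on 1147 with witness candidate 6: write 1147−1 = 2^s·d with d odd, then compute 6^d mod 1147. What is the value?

1147 − 1 = 1146 = 2^1 · 573, so d = 573.
6^1 ≡ 6 (mod 1147)
6^2 ≡ 6^2 = 36 ≡ 36 (mod 1147)
6^4 ≡ 36^2 = 1296 ≡ 149 (mod 1147)
6^8 ≡ 149^2 = 22201 ≡ 408 (mod 1147)
6^16 ≡ 408^2 = 166464 ≡ 149 (mod 1147)
6^32 ≡ 149^2 = 22201 ≡ 408 (mod 1147)
6^64 ≡ 408^2 = 166464 ≡ 149 (mod 1147)
6^128 ≡ 149^2 = 22201 ≡ 408 (mod 1147)
6^256 ≡ 408^2 = 166464 ≡ 149 (mod 1147)
6^512 ≡ 149^2 = 22201 ≡ 408 (mod 1147)
573 = 512 + 32 + 16 + 8 + 4 + 1 in binary powers of 2.
So 6^573 ≡ 408 · 408 · 149 · 408 · 149 · 6 ≡ 154 (mod 1147).
Squaring chain: 154; never reaches −1, so base 6 is a Miller–Rabin witness that 1147 is composite.

154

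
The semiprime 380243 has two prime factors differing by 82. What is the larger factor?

Since p = q + 82, we have 380243 = q(q + 82), so q² + 82q − 380243 = 0.
Discriminant: 82² + 4·380243 = 6724 + 1520972 = 1527696; √1527696 = 1236.
q = (−82 + 1236)/2 = 577, and p = q + 82 = 659.
Check: 577 · 659 = 380243.

659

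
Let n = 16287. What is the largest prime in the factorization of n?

16287 = 3 · 5429
5429 = 61 · 89
89 is prime.
So 16287 = 3 · 61 · 89; the largest prime factor is 89.

89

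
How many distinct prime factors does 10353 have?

4

10353 = 3 · 3451
3451 = 7 · 493
493 = 17 · 29
10353 = 3 · 7 · 17 · 29, which has 4 distinct prime factors.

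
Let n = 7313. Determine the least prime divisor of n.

7313 is odd.
Digit sum 14, not divisible by 3.
Ends in 3: not divisible by 5.
7: 7313 = 7·1044 + 5
11: 7313 = 11·664 + 9
13: 7313 = 13·562 + 7
17: 7313 = 17·430 + 3
19: 7313 = 19·384 + 17
23: 7313 = 23·317 + 22
29: 7313 = 29·252 + 5
31: 7313 = 31·235 + 28
37: 7313 = 37·197 + 24
41: 7313 = 41·178 + 15
43: 7313 = 43·170 + 3
47: 7313 = 47·155 + 28
53: 7313 = 53·137 + 52
59: 7313 = 59·123 + 56
61: 7313 = 61·119 + 54
67: 7313 = 67·109 + 10
71: 7313 = 71·103

71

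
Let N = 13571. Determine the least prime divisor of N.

13571 is odd.
Digit sum 17, not divisible by 3.
Ends in 1: not divisible by 5.
7: 13571 = 7·1938 + 5
11: 13571 = 11·1233 + 8
13: 13571 = 13·1043 + 12
17: 13571 = 17·798 + 5
19: 13571 = 19·714 + 5
23: 13571 = 23·590 + 1
29: 13571 = 29·467 + 28
31: 13571 = 31·437 + 24
37: 13571 = 37·366 + 29
41: 13571 = 41·331

41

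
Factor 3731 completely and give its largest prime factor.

3731 = 7 · 533
533 = 13 · 41
41 is prime.
So 3731 = 7 · 13 · 41; the largest prime factor is 41.

41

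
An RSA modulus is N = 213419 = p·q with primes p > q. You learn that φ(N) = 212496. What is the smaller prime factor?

φ(n) = (p−1)(q−1) = n − (p+q) + 1, so p + q = 213419 − 212496 + 1 = 924.
p and q are the roots of t² − 924t + 213419 = 0.
Discriminant: 924² − 4·213419 = 853776 − 853676 = 100; √100 = 10.
q = (924 − 10)/2 = 457, p = (924 + 10)/2 = 467.
Check: 457 · 467 = 213419.

457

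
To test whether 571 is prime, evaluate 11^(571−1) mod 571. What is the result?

1

11^1 ≡ 11 (mod 571)
11^2 ≡ 11^2 = 121 ≡ 121 (mod 571)
11^4 ≡ 121^2 = 14641 ≡ 366 (mod 571)
11^8 ≡ 366^2 = 133956 ≡ 342 (mod 571)
11^16 ≡ 342^2 = 116964 ≡ 480 (mod 571)
11^32 ≡ 480^2 = 230400 ≡ 287 (mod 571)
11^64 ≡ 287^2 = 82369 ≡ 145 (mod 571)
11^128 ≡ 145^2 = 21025 ≡ 469 (mod 571)
11^256 ≡ 469^2 = 219961 ≡ 126 (mod 571)
11^512 ≡ 126^2 = 15876 ≡ 459 (mod 571)
570 = 512 + 32 + 16 + 8 + 2 in binary powers of 2.
So 11^570 ≡ 459 · 287 · 480 · 342 · 121 ≡ 1 (mod 571).
Since the result is 1, base 11 gives no evidence that 571 is composite.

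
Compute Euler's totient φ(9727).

9520

Factor: 9727 = 71 · 137.
φ(9727) = (71−1) · (137−1) = 70 · 136 = 9520.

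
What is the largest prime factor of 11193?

41

11193 = 3 · 3731
3731 = 7 · 533
533 = 13 · 41
41 is prime.
So 11193 = 3 · 7 · 13 · 41; the largest prime factor is 41.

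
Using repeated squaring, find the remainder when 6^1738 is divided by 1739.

6^1 ≡ 6 (mod 1739)
6^2 ≡ 6^2 = 36 ≡ 36 (mod 1739)
6^4 ≡ 36^2 = 1296 ≡ 1296 (mod 1739)
6^8 ≡ 1296^2 = 1679616 ≡ 1481 (mod 1739)
6^16 ≡ 1481^2 = 2193361 ≡ 482 (mod 1739)
6^32 ≡ 482^2 = 232324 ≡ 1037 (mod 1739)
6^64 ≡ 1037^2 = 1075369 ≡ 667 (mod 1739)
6^128 ≡ 667^2 = 444889 ≡ 1444 (mod 1739)
6^256 ≡ 1444^2 = 2085136 ≡ 75 (mod 1739)
6^512 ≡ 75^2 = 5625 ≡ 408 (mod 1739)
6^1024 ≡ 408^2 = 166464 ≡ 1259 (mod 1739)
1738 = 1024 + 512 + 128 + 64 + 8 + 2 in binary powers of 2.
So 6^1738 ≡ 1259 · 408 · 1444 · 667 · 1481 · 36 ≡ 739 (mod 1739).
Since 739 ≠ 1, base 6 is a Fermat witness: 1739 is composite.

739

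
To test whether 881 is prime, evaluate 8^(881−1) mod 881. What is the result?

1

8^1 ≡ 8 (mod 881)
8^2 ≡ 8^2 = 64 ≡ 64 (mod 881)
8^4 ≡ 64^2 = 4096 ≡ 572 (mod 881)
8^8 ≡ 572^2 = 327184 ≡ 333 (mod 881)
8^16 ≡ 333^2 = 110889 ≡ 764 (mod 881)
8^32 ≡ 764^2 = 583696 ≡ 474 (mod 881)
8^64 ≡ 474^2 = 224676 ≡ 21 (mod 881)
8^128 ≡ 21^2 = 441 ≡ 441 (mod 881)
8^256 ≡ 441^2 = 194481 ≡ 661 (mod 881)
8^512 ≡ 661^2 = 436921 ≡ 826 (mod 881)
880 = 512 + 256 + 64 + 32 + 16 in binary powers of 2.
So 8^880 ≡ 826 · 661 · 21 · 474 · 764 ≡ 1 (mod 881).
Since the result is 1, base 8 gives no evidence that 881 is composite.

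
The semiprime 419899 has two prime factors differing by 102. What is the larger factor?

701

Since p = q + 102, we have 419899 = q(q + 102), so q² + 102q − 419899 = 0.
Discriminant: 102² + 4·419899 = 10404 + 1679596 = 1690000; √1690000 = 1300.
q = (−102 + 1300)/2 = 599, and p = q + 102 = 701.
Check: 599 · 701 = 419899.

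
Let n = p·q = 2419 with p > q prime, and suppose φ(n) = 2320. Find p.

59

φ(n) = (p−1)(q−1) = n − (p+q) + 1, so p + q = 2419 − 2320 + 1 = 100.
p and q are the roots of t² − 100t + 2419 = 0.
Discriminant: 100² − 4·2419 = 10000 − 9676 = 324; √324 = 18.
q = (100 − 18)/2 = 41, p = (100 + 18)/2 = 59.
Check: 41 · 59 = 2419.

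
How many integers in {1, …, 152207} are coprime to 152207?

Factor: 152207 = 11 · 101 · 137.
φ(152207) = (11−1) · (101−1) · (137−1) = 10 · 100 · 136 = 136000.

136000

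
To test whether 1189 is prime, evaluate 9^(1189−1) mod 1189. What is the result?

575

9^1 ≡ 9 (mod 1189)
9^2 ≡ 9^2 = 81 ≡ 81 (mod 1189)
9^4 ≡ 81^2 = 6561 ≡ 616 (mod 1189)
9^8 ≡ 616^2 = 379456 ≡ 165 (mod 1189)
9^16 ≡ 165^2 = 27225 ≡ 1067 (mod 1189)
9^32 ≡ 1067^2 = 1138489 ≡ 616 (mod 1189)
9^64 ≡ 616^2 = 379456 ≡ 165 (mod 1189)
9^128 ≡ 165^2 = 27225 ≡ 1067 (mod 1189)
9^256 ≡ 1067^2 = 1138489 ≡ 616 (mod 1189)
9^512 ≡ 616^2 = 379456 ≡ 165 (mod 1189)
9^1024 ≡ 165^2 = 27225 ≡ 1067 (mod 1189)
1188 = 1024 + 128 + 32 + 4 in binary powers of 2.
So 9^1188 ≡ 1067 · 1067 · 616 · 616 ≡ 575 (mod 1189).
Since 575 ≠ 1, base 9 is a Fermat witness: 1189 is composite.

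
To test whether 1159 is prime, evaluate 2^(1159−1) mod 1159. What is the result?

881

2^1 ≡ 2 (mod 1159)
2^2 ≡ 2^2 = 4 ≡ 4 (mod 1159)
2^4 ≡ 4^2 = 16 ≡ 16 (mod 1159)
2^8 ≡ 16^2 = 256 ≡ 256 (mod 1159)
2^16 ≡ 256^2 = 65536 ≡ 632 (mod 1159)
2^32 ≡ 632^2 = 399424 ≡ 728 (mod 1159)
2^64 ≡ 728^2 = 529984 ≡ 321 (mod 1159)
2^128 ≡ 321^2 = 103041 ≡ 1049 (mod 1159)
2^256 ≡ 1049^2 = 1100401 ≡ 510 (mod 1159)
2^512 ≡ 510^2 = 260100 ≡ 484 (mod 1159)
2^1024 ≡ 484^2 = 234256 ≡ 138 (mod 1159)
1158 = 1024 + 128 + 4 + 2 in binary powers of 2.
So 2^1158 ≡ 138 · 1049 · 16 · 4 ≡ 881 (mod 1159).
Since 881 ≠ 1, base 2 is a Fermat witness: 1159 is composite.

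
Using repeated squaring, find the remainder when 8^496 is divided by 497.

8^1 ≡ 8 (mod 497)
8^2 ≡ 8^2 = 64 ≡ 64 (mod 497)
8^4 ≡ 64^2 = 4096 ≡ 120 (mod 497)
8^8 ≡ 120^2 = 14400 ≡ 484 (mod 497)
8^16 ≡ 484^2 = 234256 ≡ 169 (mod 497)
8^32 ≡ 169^2 = 28561 ≡ 232 (mod 497)
8^64 ≡ 232^2 = 53824 ≡ 148 (mod 497)
8^128 ≡ 148^2 = 21904 ≡ 36 (mod 497)
8^256 ≡ 36^2 = 1296 ≡ 302 (mod 497)
496 = 256 + 128 + 64 + 32 + 16 in binary powers of 2.
So 8^496 ≡ 302 · 36 · 148 · 232 · 169 ≡ 225 (mod 497).
Since 225 ≠ 1, base 8 is a Fermat witness: 497 is composite.

225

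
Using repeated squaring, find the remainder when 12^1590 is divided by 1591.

84

12^1 ≡ 12 (mod 1591)
12^2 ≡ 12^2 = 144 ≡ 144 (mod 1591)
12^4 ≡ 144^2 = 20736 ≡ 53 (mod 1591)
12^8 ≡ 53^2 = 2809 ≡ 1218 (mod 1591)
12^16 ≡ 1218^2 = 1483524 ≡ 712 (mod 1591)
12^32 ≡ 712^2 = 506944 ≡ 1006 (mod 1591)
12^64 ≡ 1006^2 = 1012036 ≡ 160 (mod 1591)
12^128 ≡ 160^2 = 25600 ≡ 144 (mod 1591)
12^256 ≡ 144^2 = 20736 ≡ 53 (mod 1591)
12^512 ≡ 53^2 = 2809 ≡ 1218 (mod 1591)
12^1024 ≡ 1218^2 = 1483524 ≡ 712 (mod 1591)
1590 = 1024 + 512 + 32 + 16 + 4 + 2 in binary powers of 2.
So 12^1590 ≡ 712 · 1218 · 1006 · 712 · 53 · 144 ≡ 84 (mod 1591).
Since 84 ≠ 1, base 12 is a Fermat witness: 1591 is composite.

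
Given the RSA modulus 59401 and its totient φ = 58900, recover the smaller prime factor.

191

φ(n) = (p−1)(q−1) = n − (p+q) + 1, so p + q = 59401 − 58900 + 1 = 502.
p and q are the roots of t² − 502t + 59401 = 0.
Discriminant: 502² − 4·59401 = 252004 − 237604 = 14400; √14400 = 120.
q = (502 − 120)/2 = 191, p = (502 + 120)/2 = 311.
Check: 191 · 311 = 59401.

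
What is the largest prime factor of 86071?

83

86071 = 17 · 5063
5063 = 61 · 83
83 is prime.
So 86071 = 17 · 61 · 83; the largest prime factor is 83.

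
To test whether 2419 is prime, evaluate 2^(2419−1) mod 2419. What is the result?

2^1 ≡ 2 (mod 2419)
2^2 ≡ 2^2 = 4 ≡ 4 (mod 2419)
2^4 ≡ 4^2 = 16 ≡ 16 (mod 2419)
2^8 ≡ 16^2 = 256 ≡ 256 (mod 2419)
2^16 ≡ 256^2 = 65536 ≡ 223 (mod 2419)
2^32 ≡ 223^2 = 49729 ≡ 1349 (mod 2419)
2^64 ≡ 1349^2 = 1819801 ≡ 713 (mod 2419)
2^128 ≡ 713^2 = 508369 ≡ 379 (mod 2419)
2^256 ≡ 379^2 = 143641 ≡ 920 (mod 2419)
2^512 ≡ 920^2 = 846400 ≡ 2169 (mod 2419)
2^1024 ≡ 2169^2 = 4704561 ≡ 2025 (mod 2419)
2^2048 ≡ 2025^2 = 4100625 ≡ 420 (mod 2419)
2418 = 2048 + 256 + 64 + 32 + 16 + 2 in binary powers of 2.
So 2^2418 ≡ 420 · 920 · 713 · 1349 · 223 · 4 ≡ 1138 (mod 2419).
Since 1138 ≠ 1, base 2 is a Fermat witness: 2419 is composite.

1138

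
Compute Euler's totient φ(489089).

Factor: 489089 = 41 · 79 · 151.
φ(489089) = (41−1) · (79−1) · (151−1) = 40 · 78 · 150 = 468000.

468000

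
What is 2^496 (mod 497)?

2^1 ≡ 2 (mod 497)
2^2 ≡ 2^2 = 4 ≡ 4 (mod 497)
2^4 ≡ 4^2 = 16 ≡ 16 (mod 497)
2^8 ≡ 16^2 = 256 ≡ 256 (mod 497)
2^16 ≡ 256^2 = 65536 ≡ 429 (mod 497)
2^32 ≡ 429^2 = 184041 ≡ 151 (mod 497)
2^64 ≡ 151^2 = 22801 ≡ 436 (mod 497)
2^128 ≡ 436^2 = 190096 ≡ 242 (mod 497)
2^256 ≡ 242^2 = 58564 ≡ 415 (mod 497)
496 = 256 + 128 + 64 + 32 + 16 in binary powers of 2.
So 2^496 ≡ 415 · 242 · 436 · 151 · 429 ≡ 135 (mod 497).
Since 135 ≠ 1, base 2 is a Fermat witness: 497 is composite.

135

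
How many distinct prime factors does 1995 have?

1995 = 3 · 665
665 = 5 · 133
133 = 7 · 19
1995 = 3 · 5 · 7 · 19, which has 4 distinct prime factors.

4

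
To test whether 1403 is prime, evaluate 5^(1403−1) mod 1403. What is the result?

5^1 ≡ 5 (mod 1403)
5^2 ≡ 5^2 = 25 ≡ 25 (mod 1403)
5^4 ≡ 25^2 = 625 ≡ 625 (mod 1403)
5^8 ≡ 625^2 = 390625 ≡ 591 (mod 1403)
5^16 ≡ 591^2 = 349281 ≡ 1337 (mod 1403)
5^32 ≡ 1337^2 = 1787569 ≡ 147 (mod 1403)
5^64 ≡ 147^2 = 21609 ≡ 564 (mod 1403)
5^128 ≡ 564^2 = 318096 ≡ 1018 (mod 1403)
5^256 ≡ 1018^2 = 1036324 ≡ 910 (mod 1403)
5^512 ≡ 910^2 = 828100 ≡ 330 (mod 1403)
5^1024 ≡ 330^2 = 108900 ≡ 869 (mod 1403)
1402 = 1024 + 256 + 64 + 32 + 16 + 8 + 2 in binary powers of 2.
So 5^1402 ≡ 869 · 910 · 564 · 147 · 1337 · 591 · 25 ≡ 992 (mod 1403).
Since 992 ≠ 1, base 5 is a Fermat witness: 1403 is composite.

992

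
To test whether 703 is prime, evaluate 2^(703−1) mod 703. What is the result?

2^1 ≡ 2 (mod 703)
2^2 ≡ 2^2 = 4 ≡ 4 (mod 703)
2^4 ≡ 4^2 = 16 ≡ 16 (mod 703)
2^8 ≡ 16^2 = 256 ≡ 256 (mod 703)
2^16 ≡ 256^2 = 65536 ≡ 157 (mod 703)
2^32 ≡ 157^2 = 24649 ≡ 44 (mod 703)
2^64 ≡ 44^2 = 1936 ≡ 530 (mod 703)
2^128 ≡ 530^2 = 280900 ≡ 403 (mod 703)
2^256 ≡ 403^2 = 162409 ≡ 16 (mod 703)
2^512 ≡ 16^2 = 256 ≡ 256 (mod 703)
702 = 512 + 128 + 32 + 16 + 8 + 4 + 2 in binary powers of 2.
So 2^702 ≡ 256 · 403 · 44 · 157 · 256 · 16 · 4 ≡ 628 (mod 703).
Since 628 ≠ 1, base 2 is a Fermat witness: 703 is composite.

628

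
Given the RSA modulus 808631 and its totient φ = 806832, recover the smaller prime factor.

863

φ(n) = (p−1)(q−1) = n − (p+q) + 1, so p + q = 808631 − 806832 + 1 = 1800.
p and q are the roots of t² − 1800t + 808631 = 0.
Discriminant: 1800² − 4·808631 = 3240000 − 3234524 = 5476; √5476 = 74.
q = (1800 − 74)/2 = 863, p = (1800 + 74)/2 = 937.
Check: 863 · 937 = 808631.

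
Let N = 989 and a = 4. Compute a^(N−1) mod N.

864

4^1 ≡ 4 (mod 989)
4^2 ≡ 4^2 = 16 ≡ 16 (mod 989)
4^4 ≡ 16^2 = 256 ≡ 256 (mod 989)
4^8 ≡ 256^2 = 65536 ≡ 262 (mod 989)
4^16 ≡ 262^2 = 68644 ≡ 403 (mod 989)
4^32 ≡ 403^2 = 162409 ≡ 213 (mod 989)
4^64 ≡ 213^2 = 45369 ≡ 864 (mod 989)
4^128 ≡ 864^2 = 746496 ≡ 790 (mod 989)
4^256 ≡ 790^2 = 624100 ≡ 41 (mod 989)
4^512 ≡ 41^2 = 1681 ≡ 692 (mod 989)
988 = 512 + 256 + 128 + 64 + 16 + 8 + 4 in binary powers of 2.
So 4^988 ≡ 692 · 41 · 790 · 864 · 403 · 262 · 256 ≡ 864 (mod 989).
Since 864 ≠ 1, base 4 is a Fermat witness: 989 is composite.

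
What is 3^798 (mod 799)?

784

3^1 ≡ 3 (mod 799)
3^2 ≡ 3^2 = 9 ≡ 9 (mod 799)
3^4 ≡ 9^2 = 81 ≡ 81 (mod 799)
3^8 ≡ 81^2 = 6561 ≡ 169 (mod 799)
3^16 ≡ 169^2 = 28561 ≡ 596 (mod 799)
3^32 ≡ 596^2 = 355216 ≡ 460 (mod 799)
3^64 ≡ 460^2 = 211600 ≡ 664 (mod 799)
3^128 ≡ 664^2 = 440896 ≡ 647 (mod 799)
3^256 ≡ 647^2 = 418609 ≡ 732 (mod 799)
3^512 ≡ 732^2 = 535824 ≡ 494 (mod 799)
798 = 512 + 256 + 16 + 8 + 4 + 2 in binary powers of 2.
So 3^798 ≡ 494 · 732 · 596 · 169 · 81 · 9 ≡ 784 (mod 799).
Since 784 ≠ 1, base 3 is a Fermat witness: 799 is composite.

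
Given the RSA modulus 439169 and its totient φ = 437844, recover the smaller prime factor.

643

φ(n) = (p−1)(q−1) = n − (p+q) + 1, so p + q = 439169 − 437844 + 1 = 1326.
p and q are the roots of t² − 1326t + 439169 = 0.
Discriminant: 1326² − 4·439169 = 1758276 − 1756676 = 1600; √1600 = 40.
q = (1326 − 40)/2 = 643, p = (1326 + 40)/2 = 683.
Check: 643 · 683 = 439169.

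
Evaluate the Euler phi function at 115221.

76032

Factor: 115221 = 3 · 193 · 199.
φ(115221) = (3−1) · (193−1) · (199−1) = 2 · 192 · 198 = 76032.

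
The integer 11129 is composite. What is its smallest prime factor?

31

11129 is odd.
Digit sum 14, not divisible by 3.
Ends in 9: not divisible by 5.
7: 11129 = 7·1589 + 6
11: 11129 = 11·1011 + 8
13: 11129 = 13·856 + 1
17: 11129 = 17·654 + 11
19: 11129 = 19·585 + 14
23: 11129 = 23·483 + 20
29: 11129 = 29·383 + 22
31: 11129 = 31·359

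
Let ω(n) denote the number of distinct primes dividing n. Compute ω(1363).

1363 = 29 · 47
1363 = 29 · 47, which has 2 distinct prime factors.

2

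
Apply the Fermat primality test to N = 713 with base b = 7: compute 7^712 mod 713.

679

7^1 ≡ 7 (mod 713)
7^2 ≡ 7^2 = 49 ≡ 49 (mod 713)
7^4 ≡ 49^2 = 2401 ≡ 262 (mod 713)
7^8 ≡ 262^2 = 68644 ≡ 196 (mod 713)
7^16 ≡ 196^2 = 38416 ≡ 627 (mod 713)
7^32 ≡ 627^2 = 393129 ≡ 266 (mod 713)
7^64 ≡ 266^2 = 70756 ≡ 169 (mod 713)
7^128 ≡ 169^2 = 28561 ≡ 41 (mod 713)
7^256 ≡ 41^2 = 1681 ≡ 255 (mod 713)
7^512 ≡ 255^2 = 65025 ≡ 142 (mod 713)
712 = 512 + 128 + 64 + 8 in binary powers of 2.
So 7^712 ≡ 142 · 41 · 169 · 196 ≡ 679 (mod 713).
Since 679 ≠ 1, base 7 is a Fermat witness: 713 is composite.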